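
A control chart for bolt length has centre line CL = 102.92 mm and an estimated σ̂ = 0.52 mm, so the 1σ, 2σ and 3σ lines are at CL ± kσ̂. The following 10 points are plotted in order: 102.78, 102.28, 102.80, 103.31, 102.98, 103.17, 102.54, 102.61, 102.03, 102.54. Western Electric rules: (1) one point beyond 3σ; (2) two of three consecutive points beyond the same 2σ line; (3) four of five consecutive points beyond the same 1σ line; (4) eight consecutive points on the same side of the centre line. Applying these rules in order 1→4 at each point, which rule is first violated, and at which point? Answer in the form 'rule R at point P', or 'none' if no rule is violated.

Zone of each point (C = within 1σ̂, B = 1σ̂–2σ̂, A = 2σ̂–3σ̂, * = beyond 3σ̂; sign = side of CL): 1:-C, 2:-B, 3:-C, 4:+C, 5:+C, 6:+C, 7:-C, 8:-C, 9:-B, 10:-C
No rule fires across all 10 points.

none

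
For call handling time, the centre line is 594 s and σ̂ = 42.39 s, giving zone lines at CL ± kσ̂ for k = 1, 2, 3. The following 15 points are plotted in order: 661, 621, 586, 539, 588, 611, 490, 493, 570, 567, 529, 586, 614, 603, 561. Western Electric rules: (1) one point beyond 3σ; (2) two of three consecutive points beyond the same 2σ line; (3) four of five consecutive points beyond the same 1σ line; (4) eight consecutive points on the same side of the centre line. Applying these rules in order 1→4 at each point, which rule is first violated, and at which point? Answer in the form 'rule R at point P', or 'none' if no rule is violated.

rule 2 at point 8

Zone of each point (C = within 1σ̂, B = 1σ̂–2σ̂, A = 2σ̂–3σ̂, * = beyond 3σ̂; sign = side of CL): 1:+B, 2:+C, 3:-C, 4:-B, 5:-C, 6:+C, 7:-A, 8:-A, 9:-C, 10:-C, 11:-B, 12:-C, 13:+C, 14:+C, 15:-C
Rule 2 (two of three consecutive points beyond the same 2σ limit) is satisfied at point 8.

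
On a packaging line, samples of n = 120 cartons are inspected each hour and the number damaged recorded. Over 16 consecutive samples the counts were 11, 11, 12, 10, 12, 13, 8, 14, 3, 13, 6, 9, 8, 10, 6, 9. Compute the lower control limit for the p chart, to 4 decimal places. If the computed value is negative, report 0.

0.0061

p̄ = Σdᵢ / (k·n) = 155 / (16 × 120) = 0.08073
LCL = p̄ − 3·√(p̄(1−p̄)/n) = 0.08073 − 3 × 0.02487 = 0.00612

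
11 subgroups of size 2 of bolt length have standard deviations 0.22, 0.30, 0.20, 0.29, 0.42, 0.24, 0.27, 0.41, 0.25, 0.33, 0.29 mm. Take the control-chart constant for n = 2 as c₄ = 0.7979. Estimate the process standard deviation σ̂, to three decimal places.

s̄ = (0.22 + 0.30 + 0.20 + 0.29 + 0.42 + 0.24 + 0.27 + 0.41 + 0.25 + 0.33 + 0.29) / 11 = 0.2927
σ̂ = s̄ / c₄ = 0.2927 / 0.7979 = 0.3669

0.367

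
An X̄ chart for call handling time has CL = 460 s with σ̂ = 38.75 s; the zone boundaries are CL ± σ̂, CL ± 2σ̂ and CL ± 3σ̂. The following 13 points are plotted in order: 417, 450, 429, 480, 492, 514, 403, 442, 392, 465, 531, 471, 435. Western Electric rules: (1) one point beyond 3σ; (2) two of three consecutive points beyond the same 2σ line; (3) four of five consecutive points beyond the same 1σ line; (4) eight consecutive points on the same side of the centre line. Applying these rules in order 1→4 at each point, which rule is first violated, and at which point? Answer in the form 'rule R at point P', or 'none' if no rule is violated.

none

Zone of each point (C = within 1σ̂, B = 1σ̂–2σ̂, A = 2σ̂–3σ̂, * = beyond 3σ̂; sign = side of CL): 1:-B, 2:-C, 3:-C, 4:+C, 5:+C, 6:+B, 7:-B, 8:-C, 9:-B, 10:+C, 11:+B, 12:+C, 13:-C
No rule fires across all 13 points.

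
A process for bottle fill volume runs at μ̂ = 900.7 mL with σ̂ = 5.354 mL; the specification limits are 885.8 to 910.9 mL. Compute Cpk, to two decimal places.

0.64

Cpu = (USL − μ̂) / (3σ̂) = (910.9 − 900.7) / (3 × 5.354) = 0.6350; Cpl = (μ̂ − LSL) / (3σ̂) = (900.7 − 885.8) / (3 × 5.354) = 0.9277; Cpk = min(Cpu, Cpl) = 0.6350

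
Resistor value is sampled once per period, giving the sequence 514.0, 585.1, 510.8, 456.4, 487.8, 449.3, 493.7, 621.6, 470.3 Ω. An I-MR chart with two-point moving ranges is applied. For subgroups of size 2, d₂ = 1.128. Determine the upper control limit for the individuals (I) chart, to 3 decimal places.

707.130

X̄ = (514.0 + 585.1 + 510.8 + 456.4 + 487.8 + 449.3 + 493.7 + 621.6 + 470.3) / 9 = 509.8889
Moving ranges: 71.1, 74.3, 54.4, 31.4, 38.5, 44.4, 127.9, 151.3; M̄R̄ = 593.3000 / 8 = 74.1625
UCL = X̄ + 3·M̄R̄/d₂ = 509.8889 + 3 × 74.1625 / 1.128 = 707.1296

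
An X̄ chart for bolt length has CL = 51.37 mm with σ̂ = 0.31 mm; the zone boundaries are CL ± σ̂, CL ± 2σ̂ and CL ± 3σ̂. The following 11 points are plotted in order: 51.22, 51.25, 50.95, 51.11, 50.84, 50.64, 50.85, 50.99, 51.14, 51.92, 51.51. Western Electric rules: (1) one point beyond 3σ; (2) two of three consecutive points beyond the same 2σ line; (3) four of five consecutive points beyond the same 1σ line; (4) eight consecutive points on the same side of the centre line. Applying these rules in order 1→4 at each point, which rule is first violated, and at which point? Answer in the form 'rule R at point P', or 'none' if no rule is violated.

rule 3 at point 7

Zone of each point (C = within 1σ̂, B = 1σ̂–2σ̂, A = 2σ̂–3σ̂, * = beyond 3σ̂; sign = side of CL): 1:-C, 2:-C, 3:-B, 4:-C, 5:-B, 6:-A, 7:-B, 8:-B, 9:-C, 10:+B, 11:+C
Rule 3 (four of five consecutive points beyond the same 1σ limit) is satisfied at point 7.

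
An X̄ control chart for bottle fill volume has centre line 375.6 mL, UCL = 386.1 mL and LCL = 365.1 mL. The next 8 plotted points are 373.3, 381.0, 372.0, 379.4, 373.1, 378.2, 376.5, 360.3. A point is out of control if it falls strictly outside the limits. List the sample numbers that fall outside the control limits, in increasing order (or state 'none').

8

Compare each point to [365.1, 386.1]: sample 8 = 360.3 < LCL.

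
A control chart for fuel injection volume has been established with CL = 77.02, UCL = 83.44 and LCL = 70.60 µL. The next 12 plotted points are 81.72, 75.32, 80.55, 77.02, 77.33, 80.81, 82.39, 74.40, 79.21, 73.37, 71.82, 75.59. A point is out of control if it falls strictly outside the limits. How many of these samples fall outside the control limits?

All 12 points lie within [70.60, 83.44].

0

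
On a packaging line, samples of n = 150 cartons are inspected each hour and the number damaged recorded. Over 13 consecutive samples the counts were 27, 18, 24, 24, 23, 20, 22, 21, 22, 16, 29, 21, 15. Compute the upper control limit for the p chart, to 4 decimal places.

0.2308

p̄ = Σdᵢ / (k·n) = 282 / (13 × 150) = 0.14462
UCL = p̄ + 3·√(p̄(1−p̄)/n) = 0.14462 + 3 × √(0.14462×0.85538/150) = 0.14462 + 3 × 0.02872 = 0.23077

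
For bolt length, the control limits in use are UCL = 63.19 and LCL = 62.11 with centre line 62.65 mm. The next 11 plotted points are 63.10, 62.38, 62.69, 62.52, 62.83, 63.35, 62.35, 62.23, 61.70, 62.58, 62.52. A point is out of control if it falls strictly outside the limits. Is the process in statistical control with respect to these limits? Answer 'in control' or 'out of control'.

Compare each point to [62.11, 63.19]: sample 6 = 63.35 > UCL; sample 9 = 61.70 < LCL.

out of control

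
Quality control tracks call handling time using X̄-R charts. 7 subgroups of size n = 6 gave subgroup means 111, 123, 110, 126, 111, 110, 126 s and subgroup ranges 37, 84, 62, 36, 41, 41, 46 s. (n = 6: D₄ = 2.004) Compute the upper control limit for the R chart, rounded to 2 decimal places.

R̄ = (37 + 84 + 62 + 36 + 41 + 41 + 46) / 7 = 347.0000 / 7 = 49.5714
UCL_R = D₄·R̄ = 2.004 × 49.5714 = 99.3411

99.34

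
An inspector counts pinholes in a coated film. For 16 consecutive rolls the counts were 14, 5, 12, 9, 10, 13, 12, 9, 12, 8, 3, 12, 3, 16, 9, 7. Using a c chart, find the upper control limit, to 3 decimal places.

c̄ = (14 + 5 + 12 + 9 + 10 + 13 + 12 + 9 + 12 + 8 + 3 + 12 + 3 + 16 + 9 + 7) / 16 = 154 / 16 = 9.6250
UCL = c̄ + 3√c̄ = 9.6250 + 3 × √9.6250 = 9.6250 + 3 × 3.1024 = 18.9323

18.932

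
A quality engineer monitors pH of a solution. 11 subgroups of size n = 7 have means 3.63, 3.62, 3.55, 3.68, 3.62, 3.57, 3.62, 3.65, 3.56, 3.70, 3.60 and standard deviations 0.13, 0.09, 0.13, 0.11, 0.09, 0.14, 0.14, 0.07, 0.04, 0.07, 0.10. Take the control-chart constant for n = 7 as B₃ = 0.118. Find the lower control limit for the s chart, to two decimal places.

0.01

s̄ = (0.13 + 0.09 + 0.13 + 0.11 + 0.09 + 0.14 + 0.14 + 0.07 + 0.04 + 0.07 + 0.10) / 11 = 0.1009
LCL_s = B₃·s̄ = 0.118 × 0.1009 = 0.0119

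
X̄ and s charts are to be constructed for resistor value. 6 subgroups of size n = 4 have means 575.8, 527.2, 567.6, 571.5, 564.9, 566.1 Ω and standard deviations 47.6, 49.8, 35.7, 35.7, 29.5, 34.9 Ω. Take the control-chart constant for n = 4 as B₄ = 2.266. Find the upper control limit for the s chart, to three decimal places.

s̄ = (47.6 + 49.8 + 35.7 + 35.7 + 29.5 + 34.9) / 6 = 38.8667
UCL_s = B₄·s̄ = 2.266 × 38.8667 = 88.0719

88.072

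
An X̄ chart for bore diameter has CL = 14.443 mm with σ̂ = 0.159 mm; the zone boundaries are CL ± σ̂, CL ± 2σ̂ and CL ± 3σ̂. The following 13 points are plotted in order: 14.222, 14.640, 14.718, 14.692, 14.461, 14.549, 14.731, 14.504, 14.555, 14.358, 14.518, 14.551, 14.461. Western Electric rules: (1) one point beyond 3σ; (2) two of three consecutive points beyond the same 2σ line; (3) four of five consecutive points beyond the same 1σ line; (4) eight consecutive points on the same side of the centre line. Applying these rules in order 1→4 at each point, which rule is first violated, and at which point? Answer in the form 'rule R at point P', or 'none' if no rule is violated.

rule 4 at point 9

Zone of each point (C = within 1σ̂, B = 1σ̂–2σ̂, A = 2σ̂–3σ̂, * = beyond 3σ̂; sign = side of CL): 1:-B, 2:+B, 3:+B, 4:+B, 5:+C, 6:+C, 7:+B, 8:+C, 9:+C, 10:-C, 11:+C, 12:+C, 13:+C
Rule 4 (eight consecutive points on the same side of the centre line) is satisfied at point 9.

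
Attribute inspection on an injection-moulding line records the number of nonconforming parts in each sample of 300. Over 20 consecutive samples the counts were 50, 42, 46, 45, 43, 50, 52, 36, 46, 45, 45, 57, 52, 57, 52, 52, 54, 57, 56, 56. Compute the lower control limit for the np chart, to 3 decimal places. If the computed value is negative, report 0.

30.339

p̄ = Σdᵢ / (k·n) = 993 / (20 × 300) = 0.16550
LCL = np̄ − 3·√(np̄(1−p̄)) = 49.6500 − 3 × 6.4368 = 30.3395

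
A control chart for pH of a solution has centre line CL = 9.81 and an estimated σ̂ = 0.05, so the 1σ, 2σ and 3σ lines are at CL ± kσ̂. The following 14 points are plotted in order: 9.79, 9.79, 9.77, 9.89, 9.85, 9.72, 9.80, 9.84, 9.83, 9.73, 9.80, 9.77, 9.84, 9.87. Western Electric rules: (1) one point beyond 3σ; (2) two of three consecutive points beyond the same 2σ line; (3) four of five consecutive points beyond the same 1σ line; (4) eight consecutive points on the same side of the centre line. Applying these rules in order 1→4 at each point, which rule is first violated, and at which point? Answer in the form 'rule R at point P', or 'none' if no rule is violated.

Zone of each point (C = within 1σ̂, B = 1σ̂–2σ̂, A = 2σ̂–3σ̂, * = beyond 3σ̂; sign = side of CL): 1:-C, 2:-C, 3:-C, 4:+B, 5:+C, 6:-B, 7:-C, 8:+C, 9:+C, 10:-B, 11:-C, 12:-C, 13:+C, 14:+B
No rule fires across all 14 points.

none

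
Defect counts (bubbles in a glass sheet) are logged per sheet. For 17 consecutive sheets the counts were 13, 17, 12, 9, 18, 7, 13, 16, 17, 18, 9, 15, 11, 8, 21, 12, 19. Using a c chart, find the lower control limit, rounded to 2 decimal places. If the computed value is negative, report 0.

2.67

c̄ = (13 + 17 + 12 + 9 + 18 + 7 + 13 + 16 + 17 + 18 + 9 + 15 + 11 + 8 + 21 + 12 + 19) / 17 = 235 / 17 = 13.8235
LCL = c̄ − 3√c̄ = 13.8235 − 3 × 3.7180 = 2.6695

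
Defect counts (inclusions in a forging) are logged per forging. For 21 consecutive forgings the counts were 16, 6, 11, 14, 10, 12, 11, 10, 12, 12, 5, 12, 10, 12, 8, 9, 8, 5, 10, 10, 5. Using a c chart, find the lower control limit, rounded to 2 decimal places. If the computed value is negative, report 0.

0.46

c̄ = (16 + 6 + 11 + 14 + 10 + 12 + 11 + 10 + 12 + 12 + 5 + 12 + 10 + 12 + 8 + 9 + 8 + 5 + 10 + 10 + 5) / 21 = 208 / 21 = 9.9048
LCL = c̄ − 3√c̄ = 9.9048 − 3 × 3.1472 = 0.4632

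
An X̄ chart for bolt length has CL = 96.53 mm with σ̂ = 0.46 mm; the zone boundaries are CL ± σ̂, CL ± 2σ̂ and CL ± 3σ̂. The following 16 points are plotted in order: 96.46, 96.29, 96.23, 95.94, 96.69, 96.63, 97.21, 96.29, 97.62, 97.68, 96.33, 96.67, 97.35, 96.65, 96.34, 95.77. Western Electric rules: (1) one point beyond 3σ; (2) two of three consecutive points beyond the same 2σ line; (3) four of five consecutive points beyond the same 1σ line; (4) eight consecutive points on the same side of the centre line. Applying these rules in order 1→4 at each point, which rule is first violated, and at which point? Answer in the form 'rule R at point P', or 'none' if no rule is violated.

rule 2 at point 10

Zone of each point (C = within 1σ̂, B = 1σ̂–2σ̂, A = 2σ̂–3σ̂, * = beyond 3σ̂; sign = side of CL): 1:-C, 2:-C, 3:-C, 4:-B, 5:+C, 6:+C, 7:+B, 8:-C, 9:+A, 10:+A, 11:-C, 12:+C, 13:+B, 14:+C, 15:-C, 16:-B
Rule 2 (two of three consecutive points beyond the same 2σ limit) is satisfied at point 10.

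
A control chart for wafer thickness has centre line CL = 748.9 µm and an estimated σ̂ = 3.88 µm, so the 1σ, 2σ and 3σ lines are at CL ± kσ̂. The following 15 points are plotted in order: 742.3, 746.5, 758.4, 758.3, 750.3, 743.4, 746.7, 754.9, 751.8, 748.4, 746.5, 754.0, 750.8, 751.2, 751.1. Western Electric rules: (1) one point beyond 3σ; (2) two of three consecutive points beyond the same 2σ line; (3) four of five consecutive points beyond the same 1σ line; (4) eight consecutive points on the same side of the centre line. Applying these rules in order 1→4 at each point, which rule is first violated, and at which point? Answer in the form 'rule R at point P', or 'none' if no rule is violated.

Zone of each point (C = within 1σ̂, B = 1σ̂–2σ̂, A = 2σ̂–3σ̂, * = beyond 3σ̂; sign = side of CL): 1:-B, 2:-C, 3:+A, 4:+A, 5:+C, 6:-B, 7:-C, 8:+B, 9:+C, 10:-C, 11:-C, 12:+B, 13:+C, 14:+C, 15:+C
Rule 2 (two of three consecutive points beyond the same 2σ limit) is satisfied at point 4.

rule 2 at point 4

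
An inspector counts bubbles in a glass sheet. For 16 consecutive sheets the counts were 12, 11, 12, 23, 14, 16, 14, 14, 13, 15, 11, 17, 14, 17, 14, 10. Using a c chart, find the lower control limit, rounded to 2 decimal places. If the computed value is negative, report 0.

c̄ = (12 + 11 + 12 + 23 + 14 + 16 + 14 + 14 + 13 + 15 + 11 + 17 + 14 + 17 + 14 + 10) / 16 = 227 / 16 = 14.1875
LCL = c̄ − 3√c̄ = 14.1875 − 3 × 3.7666 = 2.8876

2.89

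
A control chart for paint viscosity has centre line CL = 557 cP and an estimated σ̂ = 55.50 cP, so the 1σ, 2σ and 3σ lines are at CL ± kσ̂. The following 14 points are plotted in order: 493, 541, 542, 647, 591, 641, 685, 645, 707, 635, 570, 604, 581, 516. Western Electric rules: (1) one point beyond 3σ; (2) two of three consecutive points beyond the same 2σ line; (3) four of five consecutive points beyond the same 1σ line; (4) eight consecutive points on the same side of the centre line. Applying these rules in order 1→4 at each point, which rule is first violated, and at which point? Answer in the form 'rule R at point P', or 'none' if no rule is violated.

Zone of each point (C = within 1σ̂, B = 1σ̂–2σ̂, A = 2σ̂–3σ̂, * = beyond 3σ̂; sign = side of CL): 1:-B, 2:-C, 3:-C, 4:+B, 5:+C, 6:+B, 7:+A, 8:+B, 9:+A, 10:+B, 11:+C, 12:+C, 13:+C, 14:-C
Rule 3 (four of five consecutive points beyond the same 1σ limit) is satisfied at point 8.

rule 3 at point 8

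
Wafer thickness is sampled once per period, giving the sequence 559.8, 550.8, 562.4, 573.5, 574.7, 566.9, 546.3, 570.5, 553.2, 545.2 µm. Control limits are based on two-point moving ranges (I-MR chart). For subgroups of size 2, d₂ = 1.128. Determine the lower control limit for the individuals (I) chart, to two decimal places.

527.59

X̄ = (559.8 + 550.8 + 562.4 + 573.5 + 574.7 + 566.9 + 546.3 + 570.5 + 553.2 + 545.2) / 10 = 560.3300
Moving ranges: 9.0, 11.6, 11.1, 1.2, 7.8, 20.6, 24.2, 17.3, 8.0; M̄R̄ = 110.8000 / 9 = 12.3111
LCL = X̄ − 3·M̄R̄/d₂ = 560.3300 − 3 × 12.3111 / 1.128 = 527.5877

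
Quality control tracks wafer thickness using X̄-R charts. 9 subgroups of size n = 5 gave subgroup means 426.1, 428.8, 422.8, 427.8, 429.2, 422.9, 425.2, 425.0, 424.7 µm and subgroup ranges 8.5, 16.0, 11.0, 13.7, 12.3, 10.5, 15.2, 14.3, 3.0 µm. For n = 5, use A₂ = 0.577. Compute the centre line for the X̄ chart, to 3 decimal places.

X̄̄ = (426.1 + 428.8 + 422.8 + 427.8 + 429.2 + 422.9 + 425.2 + 425.0 + 424.7) / 9 = 3832.5000 / 9 = 425.8333
CL = X̄̄ = 425.8333

425.833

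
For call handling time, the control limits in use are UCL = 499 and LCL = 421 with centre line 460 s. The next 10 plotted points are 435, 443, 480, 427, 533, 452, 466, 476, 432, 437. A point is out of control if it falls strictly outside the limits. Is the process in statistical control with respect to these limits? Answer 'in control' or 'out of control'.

Compare each point to [421, 499]: sample 5 = 533 > UCL.

out of control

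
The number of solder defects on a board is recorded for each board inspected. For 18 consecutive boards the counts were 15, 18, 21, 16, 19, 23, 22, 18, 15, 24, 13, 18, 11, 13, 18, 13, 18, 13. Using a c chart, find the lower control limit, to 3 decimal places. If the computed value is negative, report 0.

4.701

c̄ = (15 + 18 + 21 + 16 + 19 + 23 + 22 + 18 + 15 + 24 + 13 + 18 + 11 + 13 + 18 + 13 + 18 + 13) / 18 = 308 / 18 = 17.1111
LCL = c̄ − 3√c̄ = 17.1111 − 3 × 4.1366 = 4.7014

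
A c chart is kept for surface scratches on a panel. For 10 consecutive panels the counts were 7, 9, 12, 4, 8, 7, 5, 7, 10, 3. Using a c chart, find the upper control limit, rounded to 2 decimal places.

15.25

c̄ = (7 + 9 + 12 + 4 + 8 + 7 + 5 + 7 + 10 + 3) / 10 = 72 / 10 = 7.2000
UCL = c̄ + 3√c̄ = 7.2000 + 3 × √7.2000 = 7.2000 + 3 × 2.6833 = 15.2498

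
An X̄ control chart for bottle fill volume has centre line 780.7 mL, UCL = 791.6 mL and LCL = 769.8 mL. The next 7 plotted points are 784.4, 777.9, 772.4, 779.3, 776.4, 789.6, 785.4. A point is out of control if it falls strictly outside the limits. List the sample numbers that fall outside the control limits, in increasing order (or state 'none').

none

All 7 points lie within [769.8, 791.6].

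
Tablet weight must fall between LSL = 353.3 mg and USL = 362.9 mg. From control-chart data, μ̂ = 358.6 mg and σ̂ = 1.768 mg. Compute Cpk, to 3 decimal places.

0.811

Cpu = (USL − μ̂) / (3σ̂) = (362.9 − 358.6) / (3 × 1.768) = 0.8107; Cpl = (μ̂ − LSL) / (3σ̂) = (358.6 − 353.3) / (3 × 1.768) = 0.9992; Cpk = min(Cpu, Cpl) = 0.8107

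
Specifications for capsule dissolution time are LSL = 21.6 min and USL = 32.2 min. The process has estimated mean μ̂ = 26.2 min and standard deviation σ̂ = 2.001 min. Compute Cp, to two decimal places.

0.88

Cp = (USL − LSL) / (6σ̂) = (32.2 − 21.6) / (6 × 2.001) = 10.6000 / 12.0060 = 0.8829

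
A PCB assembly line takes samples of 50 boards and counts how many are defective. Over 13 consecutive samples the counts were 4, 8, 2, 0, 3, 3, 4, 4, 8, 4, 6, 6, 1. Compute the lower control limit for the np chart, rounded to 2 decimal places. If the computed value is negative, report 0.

p̄ = Σdᵢ / (k·n) = 53 / (13 × 50) = 0.08154
LCL = np̄ − 3·√(np̄(1−p̄)) = 4.0769 − 3 × 1.9351 = -1.7283 → 0 (negative, so LCL = 0)

0.00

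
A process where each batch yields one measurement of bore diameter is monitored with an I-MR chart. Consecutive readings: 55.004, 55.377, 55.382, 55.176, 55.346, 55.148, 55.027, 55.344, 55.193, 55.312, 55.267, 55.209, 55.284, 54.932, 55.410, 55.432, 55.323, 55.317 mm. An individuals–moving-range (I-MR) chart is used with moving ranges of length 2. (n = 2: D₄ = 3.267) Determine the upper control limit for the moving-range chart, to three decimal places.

Moving ranges: 0.373, 0.005, 0.206, 0.170, 0.198, 0.121, 0.317, 0.151, 0.119, 0.045, 0.058, 0.075, 0.352, 0.478, 0.022, 0.109, 0.006; M̄R̄ = 2.8050 / 17 = 0.1650
UCL_MR = D₄·M̄R̄ = 3.267 × 0.1650 = 0.5391

0.539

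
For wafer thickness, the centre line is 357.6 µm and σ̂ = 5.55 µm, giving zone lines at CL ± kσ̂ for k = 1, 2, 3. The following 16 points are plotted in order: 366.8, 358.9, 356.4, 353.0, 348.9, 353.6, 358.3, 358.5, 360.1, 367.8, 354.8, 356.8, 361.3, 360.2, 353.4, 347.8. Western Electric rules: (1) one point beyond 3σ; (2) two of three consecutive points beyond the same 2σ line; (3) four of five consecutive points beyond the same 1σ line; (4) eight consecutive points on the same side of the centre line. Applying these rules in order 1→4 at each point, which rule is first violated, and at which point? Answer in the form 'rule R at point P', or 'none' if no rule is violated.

none

Zone of each point (C = within 1σ̂, B = 1σ̂–2σ̂, A = 2σ̂–3σ̂, * = beyond 3σ̂; sign = side of CL): 1:+B, 2:+C, 3:-C, 4:-C, 5:-B, 6:-C, 7:+C, 8:+C, 9:+C, 10:+B, 11:-C, 12:-C, 13:+C, 14:+C, 15:-C, 16:-B
No rule fires across all 16 points.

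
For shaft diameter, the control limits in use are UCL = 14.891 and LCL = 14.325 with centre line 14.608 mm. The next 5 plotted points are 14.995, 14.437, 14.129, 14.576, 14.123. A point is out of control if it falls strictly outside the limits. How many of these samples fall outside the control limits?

3

Compare each point to [14.325, 14.891]: sample 1 = 14.995 > UCL; sample 3 = 14.129 < LCL; sample 5 = 14.123 < LCL.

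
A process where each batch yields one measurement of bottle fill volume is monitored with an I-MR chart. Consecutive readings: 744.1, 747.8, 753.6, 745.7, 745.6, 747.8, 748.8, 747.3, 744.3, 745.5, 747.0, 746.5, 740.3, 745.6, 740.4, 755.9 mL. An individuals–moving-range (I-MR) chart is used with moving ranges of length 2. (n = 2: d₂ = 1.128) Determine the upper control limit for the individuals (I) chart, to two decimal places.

X̄ = (744.1 + 747.8 + 753.6 + 745.7 + 745.6 + 747.8 + 748.8 + 747.3 + 744.3 + 745.5 + 747.0 + 746.5 + 740.3 + 745.6 + 740.4 + 755.9) / 16 = 746.6375
Moving ranges: 3.7, 5.8, 7.9, 0.1, 2.2, 1.0, 1.5, 3.0, 1.2, 1.5, 0.5, 6.2, 5.3, 5.2, 15.5; M̄R̄ = 60.6000 / 15 = 4.0400
UCL = X̄ + 3·M̄R̄/d₂ = 746.6375 + 3 × 4.0400 / 1.128 = 757.3822

757.38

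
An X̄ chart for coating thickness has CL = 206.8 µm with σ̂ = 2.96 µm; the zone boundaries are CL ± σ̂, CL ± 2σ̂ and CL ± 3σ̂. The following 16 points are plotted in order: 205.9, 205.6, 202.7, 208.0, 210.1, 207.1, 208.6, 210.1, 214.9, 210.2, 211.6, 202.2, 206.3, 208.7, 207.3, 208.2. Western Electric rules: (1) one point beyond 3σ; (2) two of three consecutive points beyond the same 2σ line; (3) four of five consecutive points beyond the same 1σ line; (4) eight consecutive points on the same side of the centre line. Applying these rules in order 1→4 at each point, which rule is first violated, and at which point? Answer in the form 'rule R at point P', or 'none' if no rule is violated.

rule 3 at point 11

Zone of each point (C = within 1σ̂, B = 1σ̂–2σ̂, A = 2σ̂–3σ̂, * = beyond 3σ̂; sign = side of CL): 1:-C, 2:-C, 3:-B, 4:+C, 5:+B, 6:+C, 7:+C, 8:+B, 9:+A, 10:+B, 11:+B, 12:-B, 13:-C, 14:+C, 15:+C, 16:+C
Rule 3 (four of five consecutive points beyond the same 1σ limit) is satisfied at point 11.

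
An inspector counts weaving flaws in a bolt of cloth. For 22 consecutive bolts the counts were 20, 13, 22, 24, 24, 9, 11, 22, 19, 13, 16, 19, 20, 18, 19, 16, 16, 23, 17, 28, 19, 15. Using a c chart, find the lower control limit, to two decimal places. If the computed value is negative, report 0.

5.48

c̄ = (20 + 13 + 22 + 24 + 24 + 9 + 11 + 22 + 19 + 13 + 16 + 19 + 20 + 18 + 19 + 16 + 16 + 23 + 17 + 28 + 19 + 15) / 22 = 403 / 22 = 18.3182
LCL = c̄ − 3√c̄ = 18.3182 − 3 × 4.2800 = 5.4783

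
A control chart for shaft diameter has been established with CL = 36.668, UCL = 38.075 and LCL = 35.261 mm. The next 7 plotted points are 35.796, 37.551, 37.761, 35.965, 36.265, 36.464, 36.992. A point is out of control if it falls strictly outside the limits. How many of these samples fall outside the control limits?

0

All 7 points lie within [35.261, 38.075].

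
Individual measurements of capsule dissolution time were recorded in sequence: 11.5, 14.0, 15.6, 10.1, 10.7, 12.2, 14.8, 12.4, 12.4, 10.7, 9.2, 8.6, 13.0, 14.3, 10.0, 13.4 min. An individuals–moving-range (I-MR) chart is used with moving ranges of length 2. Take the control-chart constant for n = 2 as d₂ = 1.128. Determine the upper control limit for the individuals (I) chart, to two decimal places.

X̄ = (11.5 + 14.0 + 15.6 + 10.1 + 10.7 + 12.2 + 14.8 + 12.4 + 12.4 + 10.7 + 9.2 + 8.6 + 13.0 + 14.3 + 10.0 + 13.4) / 16 = 12.0563
Moving ranges: 2.5, 1.6, 5.5, 0.6, 1.5, 2.6, 2.4, 0.0, 1.7, 1.5, 0.6, 4.4, 1.3, 4.3, 3.4; M̄R̄ = 33.9000 / 15 = 2.2600
UCL = X̄ + 3·M̄R̄/d₂ = 12.0563 + 3 × 2.2600 / 1.128 = 18.0669

18.07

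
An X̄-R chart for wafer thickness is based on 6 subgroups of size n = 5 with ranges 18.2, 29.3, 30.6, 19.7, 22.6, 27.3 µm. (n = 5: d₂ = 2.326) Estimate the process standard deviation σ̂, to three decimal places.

R̄ = (18.2 + 29.3 + 30.6 + 19.7 + 22.6 + 27.3) / 6 = 24.6167
σ̂ = R̄ / d₂ = 24.6167 / 2.326 = 10.5833

10.583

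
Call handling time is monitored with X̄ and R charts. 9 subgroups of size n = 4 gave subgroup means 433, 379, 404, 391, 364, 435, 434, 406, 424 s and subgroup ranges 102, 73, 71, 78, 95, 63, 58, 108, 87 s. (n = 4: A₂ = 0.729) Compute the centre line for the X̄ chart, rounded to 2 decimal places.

407.78

X̄̄ = (433 + 379 + 404 + 391 + 364 + 435 + 434 + 406 + 424) / 9 = 3670.0000 / 9 = 407.7778
CL = X̄̄ = 407.7778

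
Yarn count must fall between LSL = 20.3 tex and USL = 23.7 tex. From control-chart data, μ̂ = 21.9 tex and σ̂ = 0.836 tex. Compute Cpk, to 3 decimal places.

Cpu = (USL − μ̂) / (3σ̂) = (23.7 − 21.9) / (3 × 0.836) = 0.7177; Cpl = (μ̂ − LSL) / (3σ̂) = (21.9 − 20.3) / (3 × 0.836) = 0.6380; Cpk = min(Cpu, Cpl) = 0.6380

0.638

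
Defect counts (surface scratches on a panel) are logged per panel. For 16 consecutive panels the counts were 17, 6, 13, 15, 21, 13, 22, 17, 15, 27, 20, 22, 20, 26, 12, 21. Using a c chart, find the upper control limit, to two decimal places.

30.64

c̄ = (17 + 6 + 13 + 15 + 21 + 13 + 22 + 17 + 15 + 27 + 20 + 22 + 20 + 26 + 12 + 21) / 16 = 287 / 16 = 17.9375
UCL = c̄ + 3√c̄ = 17.9375 + 3 × √17.9375 = 17.9375 + 3 × 4.2353 = 30.6433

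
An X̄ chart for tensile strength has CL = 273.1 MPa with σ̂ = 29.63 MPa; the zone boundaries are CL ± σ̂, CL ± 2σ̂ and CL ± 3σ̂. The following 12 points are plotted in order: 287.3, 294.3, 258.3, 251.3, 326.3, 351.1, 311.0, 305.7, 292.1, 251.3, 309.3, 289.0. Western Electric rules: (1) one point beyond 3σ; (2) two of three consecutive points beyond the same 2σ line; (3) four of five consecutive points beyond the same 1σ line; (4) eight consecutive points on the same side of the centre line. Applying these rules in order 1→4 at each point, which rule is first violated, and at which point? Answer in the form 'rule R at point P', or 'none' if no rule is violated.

Zone of each point (C = within 1σ̂, B = 1σ̂–2σ̂, A = 2σ̂–3σ̂, * = beyond 3σ̂; sign = side of CL): 1:+C, 2:+C, 3:-C, 4:-C, 5:+B, 6:+A, 7:+B, 8:+B, 9:+C, 10:-C, 11:+B, 12:+C
Rule 3 (four of five consecutive points beyond the same 1σ limit) is satisfied at point 8.

rule 3 at point 8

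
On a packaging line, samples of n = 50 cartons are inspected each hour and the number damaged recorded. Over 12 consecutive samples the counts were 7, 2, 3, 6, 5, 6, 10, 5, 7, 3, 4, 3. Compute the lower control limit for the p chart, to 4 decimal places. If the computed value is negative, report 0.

0.0000

p̄ = Σdᵢ / (k·n) = 61 / (12 × 50) = 0.10167
LCL = p̄ − 3·√(p̄(1−p̄)/n) = 0.10167 − 3 × 0.04274 = -0.02655 → 0 (negative, so LCL = 0)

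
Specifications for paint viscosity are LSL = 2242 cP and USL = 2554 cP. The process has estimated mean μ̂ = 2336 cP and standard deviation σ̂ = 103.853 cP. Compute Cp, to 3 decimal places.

0.501

Cp = (USL − LSL) / (6σ̂) = (2554 − 2242) / (6 × 103.853) = 312.0000 / 623.1180 = 0.5007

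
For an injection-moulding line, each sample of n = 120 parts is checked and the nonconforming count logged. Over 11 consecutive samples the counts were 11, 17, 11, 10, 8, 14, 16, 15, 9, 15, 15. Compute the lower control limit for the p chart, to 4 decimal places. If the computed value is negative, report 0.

p̄ = Σdᵢ / (k·n) = 141 / (11 × 120) = 0.10682
LCL = p̄ − 3·√(p̄(1−p̄)/n) = 0.10682 − 3 × 0.02820 = 0.02223

0.0222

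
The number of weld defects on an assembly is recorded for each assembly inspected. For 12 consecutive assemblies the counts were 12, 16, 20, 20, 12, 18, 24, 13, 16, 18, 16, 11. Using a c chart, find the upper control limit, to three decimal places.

28.458

c̄ = (12 + 16 + 20 + 20 + 12 + 18 + 24 + 13 + 16 + 18 + 16 + 11) / 12 = 196 / 12 = 16.3333
UCL = c̄ + 3√c̄ = 16.3333 + 3 × √16.3333 = 16.3333 + 3 × 4.0415 = 28.4577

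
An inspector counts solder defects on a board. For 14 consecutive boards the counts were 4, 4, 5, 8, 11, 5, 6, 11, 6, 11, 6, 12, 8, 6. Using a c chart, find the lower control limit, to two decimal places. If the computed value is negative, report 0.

c̄ = (4 + 4 + 5 + 8 + 11 + 5 + 6 + 11 + 6 + 11 + 6 + 12 + 8 + 6) / 14 = 103 / 14 = 7.3571
LCL = c̄ − 3√c̄ = 7.3571 − 3 × 2.7124 = -0.7801 → 0 (cannot be negative)

0.00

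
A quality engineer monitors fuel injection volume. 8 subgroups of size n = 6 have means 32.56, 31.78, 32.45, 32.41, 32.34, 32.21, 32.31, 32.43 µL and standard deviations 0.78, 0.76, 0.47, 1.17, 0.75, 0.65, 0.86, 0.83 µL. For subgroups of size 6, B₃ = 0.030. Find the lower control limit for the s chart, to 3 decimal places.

s̄ = (0.78 + 0.76 + 0.47 + 1.17 + 0.75 + 0.65 + 0.86 + 0.83) / 8 = 0.7837
LCL_s = B₃·s̄ = 0.030 × 0.7837 = 0.0235

0.024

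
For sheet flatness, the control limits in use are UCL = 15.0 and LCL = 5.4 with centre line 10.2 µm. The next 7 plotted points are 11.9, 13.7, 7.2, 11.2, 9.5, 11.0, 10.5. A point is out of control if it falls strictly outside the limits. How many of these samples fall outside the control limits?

All 7 points lie within [5.4, 15.0].

0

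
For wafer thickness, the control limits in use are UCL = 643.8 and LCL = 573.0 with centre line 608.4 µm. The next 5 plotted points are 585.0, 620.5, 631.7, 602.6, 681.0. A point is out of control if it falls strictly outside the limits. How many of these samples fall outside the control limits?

Compare each point to [573.0, 643.8]: sample 5 = 681.0 > UCL.

1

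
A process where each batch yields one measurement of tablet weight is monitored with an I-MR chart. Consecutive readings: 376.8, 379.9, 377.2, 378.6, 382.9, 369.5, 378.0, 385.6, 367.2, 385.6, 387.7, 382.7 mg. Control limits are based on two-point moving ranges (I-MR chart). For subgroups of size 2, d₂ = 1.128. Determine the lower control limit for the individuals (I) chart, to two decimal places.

358.78

X̄ = (376.8 + 379.9 + 377.2 + 378.6 + 382.9 + 369.5 + 378.0 + 385.6 + 367.2 + 385.6 + 387.7 + 382.7) / 12 = 379.3083
Moving ranges: 3.1, 2.7, 1.4, 4.3, 13.4, 8.5, 7.6, 18.4, 18.4, 2.1, 5.0; M̄R̄ = 84.9000 / 11 = 7.7182
LCL = X̄ − 3·M̄R̄/d₂ = 379.3083 − 3 × 7.7182 / 1.128 = 358.7813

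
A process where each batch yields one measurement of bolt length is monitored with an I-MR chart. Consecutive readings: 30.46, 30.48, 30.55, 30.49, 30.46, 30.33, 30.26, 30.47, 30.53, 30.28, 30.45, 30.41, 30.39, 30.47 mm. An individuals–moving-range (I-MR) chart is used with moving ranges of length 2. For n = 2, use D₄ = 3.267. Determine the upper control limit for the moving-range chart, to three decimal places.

0.304

Moving ranges: 0.02, 0.07, 0.06, 0.03, 0.13, 0.07, 0.21, 0.06, 0.25, 0.17, 0.04, 0.02, 0.08; M̄R̄ = 1.2100 / 13 = 0.0931
UCL_MR = D₄·M̄R̄ = 3.267 × 0.0931 = 0.3041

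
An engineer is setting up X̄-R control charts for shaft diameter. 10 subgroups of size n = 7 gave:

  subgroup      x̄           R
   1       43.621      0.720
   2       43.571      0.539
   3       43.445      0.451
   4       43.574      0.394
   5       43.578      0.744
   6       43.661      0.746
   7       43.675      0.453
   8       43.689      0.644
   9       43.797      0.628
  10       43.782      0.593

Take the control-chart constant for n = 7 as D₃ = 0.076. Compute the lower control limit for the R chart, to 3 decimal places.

0.045

R̄ = (0.720 + 0.539 + 0.451 + 0.394 + 0.744 + 0.746 + 0.453 + 0.644 + 0.628 + 0.593) / 10 = 5.9120 / 10 = 0.5912
LCL_R = D₃·R̄ = 0.076 × 0.5912 = 0.0449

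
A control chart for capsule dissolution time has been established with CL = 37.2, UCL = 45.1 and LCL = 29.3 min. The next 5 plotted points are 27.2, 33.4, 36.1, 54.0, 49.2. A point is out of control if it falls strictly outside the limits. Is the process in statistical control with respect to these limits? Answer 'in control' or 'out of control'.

Compare each point to [29.3, 45.1]: sample 1 = 27.2 < LCL; sample 4 = 54.0 > UCL; sample 5 = 49.2 > UCL.

out of control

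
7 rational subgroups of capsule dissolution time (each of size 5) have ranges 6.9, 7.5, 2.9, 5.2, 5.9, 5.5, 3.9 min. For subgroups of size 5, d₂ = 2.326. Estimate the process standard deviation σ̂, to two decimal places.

2.32

R̄ = (6.9 + 7.5 + 2.9 + 5.2 + 5.9 + 5.5 + 3.9) / 7 = 5.4000
σ̂ = R̄ / d₂ = 5.4000 / 2.326 = 2.3216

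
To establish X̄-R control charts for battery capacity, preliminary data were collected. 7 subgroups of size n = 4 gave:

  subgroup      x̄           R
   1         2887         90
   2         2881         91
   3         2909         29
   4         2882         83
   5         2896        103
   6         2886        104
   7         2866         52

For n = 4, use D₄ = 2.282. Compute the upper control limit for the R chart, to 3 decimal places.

179.952

R̄ = (90 + 91 + 29 + 83 + 103 + 104 + 52) / 7 = 552.0000 / 7 = 78.8571
UCL_R = D₄·R̄ = 2.282 × 78.8571 = 179.9520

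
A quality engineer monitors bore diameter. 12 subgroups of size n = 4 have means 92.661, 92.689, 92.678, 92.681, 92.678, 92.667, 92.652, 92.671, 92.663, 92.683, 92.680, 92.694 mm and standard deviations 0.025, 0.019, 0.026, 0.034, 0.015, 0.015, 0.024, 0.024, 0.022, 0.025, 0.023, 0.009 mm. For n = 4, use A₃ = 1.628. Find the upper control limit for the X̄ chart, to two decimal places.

X̄̄ = (92.661 + 92.689 + 92.678 + 92.681 + 92.678 + 92.667 + 92.652 + 92.671 + 92.663 + 92.683 + 92.680 + 92.694) / 12 = 92.6748
s̄ = (0.025 + 0.019 + 0.026 + 0.034 + 0.015 + 0.015 + 0.024 + 0.024 + 0.022 + 0.025 + 0.023 + 0.009) / 12 = 0.0218
UCL = X̄̄ + A₃·s̄ = 92.6748 + 1.628 × 0.0218 = 92.7102

92.71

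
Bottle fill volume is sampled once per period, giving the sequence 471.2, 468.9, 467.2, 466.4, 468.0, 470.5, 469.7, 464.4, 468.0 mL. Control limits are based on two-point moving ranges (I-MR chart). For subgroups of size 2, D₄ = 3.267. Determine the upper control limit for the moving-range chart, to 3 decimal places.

Moving ranges: 2.3, 1.7, 0.8, 1.6, 2.5, 0.8, 5.3, 3.6; M̄R̄ = 18.6000 / 8 = 2.3250
UCL_MR = D₄·M̄R̄ = 3.267 × 2.3250 = 7.5958

7.596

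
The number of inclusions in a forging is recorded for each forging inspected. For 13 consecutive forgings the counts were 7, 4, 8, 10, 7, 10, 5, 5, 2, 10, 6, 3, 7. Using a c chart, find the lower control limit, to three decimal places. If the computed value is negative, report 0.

0.000

c̄ = (7 + 4 + 8 + 10 + 7 + 10 + 5 + 5 + 2 + 10 + 6 + 3 + 7) / 13 = 84 / 13 = 6.4615
LCL = c̄ − 3√c̄ = 6.4615 − 3 × 2.5420 = -1.1643 → 0 (cannot be negative)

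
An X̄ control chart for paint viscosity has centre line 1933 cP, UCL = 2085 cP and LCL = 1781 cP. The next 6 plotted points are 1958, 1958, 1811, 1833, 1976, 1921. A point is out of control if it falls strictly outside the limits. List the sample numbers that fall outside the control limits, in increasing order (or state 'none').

All 6 points lie within [1781, 2085].

none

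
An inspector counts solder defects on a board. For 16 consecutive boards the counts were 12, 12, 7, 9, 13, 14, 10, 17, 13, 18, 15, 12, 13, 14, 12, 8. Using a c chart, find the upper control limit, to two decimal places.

c̄ = (12 + 12 + 7 + 9 + 13 + 14 + 10 + 17 + 13 + 18 + 15 + 12 + 13 + 14 + 12 + 8) / 16 = 199 / 16 = 12.4375
UCL = c̄ + 3√c̄ = 12.4375 + 3 × √12.4375 = 12.4375 + 3 × 3.5267 = 23.0176

23.02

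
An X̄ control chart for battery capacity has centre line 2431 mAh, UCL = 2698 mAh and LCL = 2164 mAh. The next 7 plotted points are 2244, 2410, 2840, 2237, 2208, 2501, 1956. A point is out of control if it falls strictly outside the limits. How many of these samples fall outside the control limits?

Compare each point to [2164, 2698]: sample 3 = 2840 > UCL; sample 7 = 1956 < LCL.

2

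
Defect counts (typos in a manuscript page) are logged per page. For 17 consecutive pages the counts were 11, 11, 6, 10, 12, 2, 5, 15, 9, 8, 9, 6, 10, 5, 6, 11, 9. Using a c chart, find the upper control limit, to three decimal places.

c̄ = (11 + 11 + 6 + 10 + 12 + 2 + 5 + 15 + 9 + 8 + 9 + 6 + 10 + 5 + 6 + 11 + 9) / 17 = 145 / 17 = 8.5294
UCL = c̄ + 3√c̄ = 8.5294 + 3 × √8.5294 = 8.5294 + 3 × 2.9205 = 17.2910

17.291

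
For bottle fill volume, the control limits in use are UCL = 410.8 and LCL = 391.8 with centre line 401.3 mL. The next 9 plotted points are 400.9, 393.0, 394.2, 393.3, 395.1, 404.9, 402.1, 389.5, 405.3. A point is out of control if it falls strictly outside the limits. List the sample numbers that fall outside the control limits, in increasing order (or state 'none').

Compare each point to [391.8, 410.8]: sample 8 = 389.5 < LCL.

8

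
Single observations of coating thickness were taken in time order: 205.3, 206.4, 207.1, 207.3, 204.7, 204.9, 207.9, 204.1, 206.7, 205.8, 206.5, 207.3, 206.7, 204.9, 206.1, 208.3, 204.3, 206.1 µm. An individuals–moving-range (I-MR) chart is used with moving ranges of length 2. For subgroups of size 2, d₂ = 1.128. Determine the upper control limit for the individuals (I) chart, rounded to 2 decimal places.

X̄ = (205.3 + 206.4 + 207.1 + 207.3 + 204.7 + 204.9 + 207.9 + 204.1 + 206.7 + 205.8 + 206.5 + 207.3 + 206.7 + 204.9 + 206.1 + 208.3 + 204.3 + 206.1) / 18 = 206.1333
Moving ranges: 1.1, 0.7, 0.2, 2.6, 0.2, 3.0, 3.8, 2.6, 0.9, 0.7, 0.8, 0.6, 1.8, 1.2, 2.2, 4.0, 1.8; M̄R̄ = 28.2000 / 17 = 1.6588
UCL = X̄ + 3·M̄R̄/d₂ = 206.1333 + 3 × 1.6588 / 1.128 = 210.5451

210.55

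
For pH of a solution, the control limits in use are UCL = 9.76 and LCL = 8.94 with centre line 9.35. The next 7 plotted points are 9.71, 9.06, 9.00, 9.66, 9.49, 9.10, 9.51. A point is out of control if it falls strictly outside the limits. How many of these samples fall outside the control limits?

All 7 points lie within [8.94, 9.76].

0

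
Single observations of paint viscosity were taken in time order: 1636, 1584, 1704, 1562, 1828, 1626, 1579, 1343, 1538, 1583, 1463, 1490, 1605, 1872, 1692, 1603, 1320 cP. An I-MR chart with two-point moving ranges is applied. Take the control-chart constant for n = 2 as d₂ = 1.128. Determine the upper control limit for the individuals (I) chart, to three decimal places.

1986.491

X̄ = (1636 + 1584 + 1704 + 1562 + 1828 + 1626 + 1579 + 1343 + 1538 + 1583 + 1463 + 1490 + 1605 + 1872 + 1692 + 1603 + 1320) / 17 = 1589.8824
Moving ranges: 52, 120, 142, 266, 202, 47, 236, 195, 45, 120, 27, 115, 267, 180, 89, 283; M̄R̄ = 2386.0000 / 16 = 149.1250
UCL = X̄ + 3·M̄R̄/d₂ = 1589.8824 + 3 × 149.1250 / 1.128 = 1986.4914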